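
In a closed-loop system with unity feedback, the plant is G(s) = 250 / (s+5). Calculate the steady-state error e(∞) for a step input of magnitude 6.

2/17

G(s) has no factors of s in the denominator, so the system is type 0.
K_p = lim_{s→0} G(s) = 250 / (5) = 50.
e_ss = 6/(1 + K_p) = 6/51 = 2/17.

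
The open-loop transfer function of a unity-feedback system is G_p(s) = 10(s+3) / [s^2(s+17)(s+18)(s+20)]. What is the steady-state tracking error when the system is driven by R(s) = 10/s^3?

Two free integrators in G_p(s): this is a type 2 system.
K_a = lim_{s→0} s^2·G_p(s) = 10·3 / (17·18·20) = 1/204.
r(t) = 5t^2 gives R(s) = 10/s^3.
e_ss = 10/K_a = 10/(1/204) = 2040.

2040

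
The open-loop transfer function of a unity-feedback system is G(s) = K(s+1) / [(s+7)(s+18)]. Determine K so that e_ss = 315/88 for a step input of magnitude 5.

G(s) has no factors of s in the denominator, so the system is type 0.
K_p = lim_{s→0} G(s) = K·1 / (7·18) = (1/126)·K.
e_ss = 5/(1 + K_p) = 315/88 ⇒ 1 + (1/126)·K = 88/63 ⇒ K = 50.

50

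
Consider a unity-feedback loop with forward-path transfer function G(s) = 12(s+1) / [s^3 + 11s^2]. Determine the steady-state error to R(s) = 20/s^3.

Lowest-order denominator term is 11s^2, so the open loop has 2 poles at the origin → type 2 system.
K_a = lim_{s→0} s^2·G(s) = 12·1 / 11 = 12/11.
r(t) = 10t^2 gives R(s) = 20/s^3.
e_ss = 20/K_a = 20/(12/11) = 55/3.

55/3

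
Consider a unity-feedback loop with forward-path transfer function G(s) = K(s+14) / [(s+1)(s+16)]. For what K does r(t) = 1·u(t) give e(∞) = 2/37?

20

The open loop has no poles at the origin → type 0 system.
K_p = lim_{s→0} G(s) = K·14 / (1·16) = 0.875·K.
e_ss = 1/(1 + K_p) = 2/37 ⇒ 1 + 0.875·K = 18.5 ⇒ K = 20.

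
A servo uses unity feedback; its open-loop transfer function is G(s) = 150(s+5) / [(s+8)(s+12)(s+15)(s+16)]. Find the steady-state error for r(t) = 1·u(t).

768/793

No free integrators in G(s): this is a type 0 system.
K_p = lim_{s→0} G(s) = 150·5 / (8·12·15·16) = 25/768.
e_ss = 1/(1 + K_p) = 1/(793/768) = 768/793.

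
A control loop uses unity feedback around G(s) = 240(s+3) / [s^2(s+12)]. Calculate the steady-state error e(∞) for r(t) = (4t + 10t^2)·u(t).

1/3

Two free integrators in G(s): this is a type 2 system. Treating each term separately:
  • 4t: tracked with zero error.
  • 10t^2: e_ss = 20/K_a with K_a=60 → 1/3.
Total e_ss = 1/3.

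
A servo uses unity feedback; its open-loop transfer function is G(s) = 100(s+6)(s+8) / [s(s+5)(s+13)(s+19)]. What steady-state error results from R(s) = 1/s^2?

G(s) has one factor of s in the denominator, so the system is type 1.
K_v = lim_{s→0} s·G(s) = 100·6·8 / (5·13·19) = 960/247.
e_ss = 1/K_v = 1/(960/247) = 247/960.

247/960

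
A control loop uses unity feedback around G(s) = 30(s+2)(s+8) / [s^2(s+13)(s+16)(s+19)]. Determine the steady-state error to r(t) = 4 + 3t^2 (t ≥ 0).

49.4

The open loop has two poles at the origin → type 2 system. Taking each input component in turn:
  • 4: tracked with zero error.
  • 3t^2: e_ss = 6/K_a with K_a=30/247 → 49.4.
Total e_ss = 49.4.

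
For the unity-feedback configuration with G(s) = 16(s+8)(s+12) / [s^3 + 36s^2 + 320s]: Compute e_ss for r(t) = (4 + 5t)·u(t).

25/24

The denominator has no term below 320s — 1 pole at s=0, type 1. Taking each input component in turn:
  • 4: tracked with zero error.
  • 5t: e_ss = 5/K_v with K_v=4.8 → 25/24.
Total e_ss = 25/24.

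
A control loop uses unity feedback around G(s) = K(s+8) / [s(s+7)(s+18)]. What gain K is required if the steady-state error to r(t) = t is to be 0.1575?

One free integrator in G(s): this is a type 1 system.
K_v = lim_{s→0} s·G(s) = K·8 / (7·18) = (4/63)·K.
e_ss = 1/K_v = 0.1575 ⇒ K_v = 400/63 ⇒ K = (400/63)/(4/63) = 100.

100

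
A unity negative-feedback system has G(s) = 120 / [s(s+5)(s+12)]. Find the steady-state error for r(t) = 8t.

One free integrator in G(s): this is a type 1 system.
K_v = lim_{s→0} s·G(s) = 120 / (5·12) = 2.
e_ss = 8/K_v = 8/2 = 4.

4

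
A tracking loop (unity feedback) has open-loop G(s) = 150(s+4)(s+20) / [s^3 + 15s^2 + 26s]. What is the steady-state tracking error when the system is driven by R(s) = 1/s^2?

The denominator has no term below 26s — 1 pole at s=0, type 1.
K_v = lim_{s→0} s·G(s) = 150·4·20 / 26 = 6000/13.
e_ss = 1/K_v = 1/(6000/13) = 13/6000.

13/6000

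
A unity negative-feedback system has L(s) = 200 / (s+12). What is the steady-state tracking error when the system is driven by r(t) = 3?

The open loop has no poles at the origin → type 0 system.
K_p = lim_{s→0} L(s) = 200 / (12) = 50/3.
e_ss = 3/(1 + K_p) = 3/(53/3) = 9/53.

9/53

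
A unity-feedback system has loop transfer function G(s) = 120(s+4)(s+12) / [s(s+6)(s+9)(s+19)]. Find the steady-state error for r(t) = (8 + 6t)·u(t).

One free integrator in G(s): this is a type 1 system. Taking each input component in turn:
  • 8: tracked with zero error.
  • 6t: e_ss = 6/K_v with K_v=320/57 → 171/160.
Total e_ss = 171/160.

171/160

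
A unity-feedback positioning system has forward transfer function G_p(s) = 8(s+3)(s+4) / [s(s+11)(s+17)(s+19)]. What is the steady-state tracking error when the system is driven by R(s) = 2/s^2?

G_p(s) has one factor of s in the denominator, so the system is type 1.
K_v = lim_{s→0} s·G_p(s) = 8·3·4 / (11·17·19) = 96/3553.
e_ss = 2/K_v = 2/(96/3553) = 3553/48.

3553/48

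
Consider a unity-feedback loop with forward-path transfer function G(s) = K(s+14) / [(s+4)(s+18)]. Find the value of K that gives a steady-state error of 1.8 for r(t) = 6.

12

No free integrators in G(s): this is a type 0 system.
K_p = lim_{s→0} G(s) = K·14 / (4·18) = (7/36)·K.
e_ss = 6/(1 + K_p) = 1.8 ⇒ 1 + (7/36)·K = 10/3 ⇒ K = 12.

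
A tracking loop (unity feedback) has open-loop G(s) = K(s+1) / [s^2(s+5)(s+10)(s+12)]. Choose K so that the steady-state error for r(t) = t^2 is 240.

The open loop has two poles at the origin → type 2 system.
K_a = lim_{s→0} s^2·G(s) = K·1 / (5·10·12) = (1/600)·K.
e_ss = 2/K_a = 240 ⇒ K_a = 1/120 ⇒ K = (1/120)/(1/600) = 5.

5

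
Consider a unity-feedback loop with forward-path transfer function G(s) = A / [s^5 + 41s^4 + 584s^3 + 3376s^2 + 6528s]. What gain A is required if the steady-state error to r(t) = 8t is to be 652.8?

80

Factoring s from the denominator leaves a polynomial with constant term 6528, so the system is type 1.
K_v = lim_{s→0} s·G(s) = A / 6528 = (1/6528)·A.
e_ss = 8/K_v = 652.8 ⇒ K_v = 5/408 ⇒ A = (5/408)/(1/6528) = 80.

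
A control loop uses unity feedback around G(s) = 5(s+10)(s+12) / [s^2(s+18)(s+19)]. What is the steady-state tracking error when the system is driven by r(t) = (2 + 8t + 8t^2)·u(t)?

9.12

Two free integrators in G(s): this is a type 2 system. Taking each input component in turn:
  • 2: tracked with zero error.
  • 8t: tracked with zero error.
  • 8t^2: e_ss = 16/K_a with K_a=100/57 → 9.12.
Total e_ss = 9.12.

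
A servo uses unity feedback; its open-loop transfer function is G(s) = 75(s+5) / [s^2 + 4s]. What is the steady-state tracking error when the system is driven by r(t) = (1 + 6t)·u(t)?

The denominator has no term below 4s — 1 pole at s=0, type 1. By superposition:
  • 1: tracked with zero error.
  • 6t: e_ss = 6/K_v with K_v=93.75 → 0.064.
Total e_ss = 0.064.

0.064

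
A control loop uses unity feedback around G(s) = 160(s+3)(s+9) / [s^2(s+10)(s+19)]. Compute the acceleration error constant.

Two free integrators in G(s): this is a type 2 system.
K_a = lim_{s→0} s^2·G(s) = 160·3·9 / (10·19) = 432/19.

432/19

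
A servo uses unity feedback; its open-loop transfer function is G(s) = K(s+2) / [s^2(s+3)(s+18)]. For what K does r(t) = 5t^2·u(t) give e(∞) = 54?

5

Two free integrators in G(s): this is a type 2 system.
K_a = lim_{s→0} s^2·G(s) = K·2 / (3·18) = (1/27)·K.
e_ss = 10/K_a = 54 ⇒ K_a = 5/27 ⇒ K = (5/27)/(1/27) = 5.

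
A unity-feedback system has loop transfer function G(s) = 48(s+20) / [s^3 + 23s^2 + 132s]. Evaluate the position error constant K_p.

K_p = lim_{s→0} G(s); with 1 pole at the origin the limit diverges, so K_p = ∞.

infinity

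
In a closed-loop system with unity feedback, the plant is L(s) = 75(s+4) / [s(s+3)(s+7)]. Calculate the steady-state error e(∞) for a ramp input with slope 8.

System type = 1 (one pole at s=0).
K_v = lim_{s→0} s·L(s) = 75·4 / (3·7) = 100/7.
e_ss = 8/K_v = 8/(100/7) = 0.56.

0.56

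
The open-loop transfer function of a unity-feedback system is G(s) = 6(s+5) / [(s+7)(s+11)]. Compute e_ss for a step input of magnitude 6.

462/107

System type = 0 (no poles at s=0).
K_p = lim_{s→0} G(s) = 6·5 / (7·11) = 30/77.
e_ss = 6/(1 + K_p) = 6/(107/77) = 462/107.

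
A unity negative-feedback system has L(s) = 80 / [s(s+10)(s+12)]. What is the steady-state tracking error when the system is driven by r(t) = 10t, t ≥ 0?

15

L(s) has one factor of s in the denominator, so the system is type 1.
K_v = lim_{s→0} s·L(s) = 80 / (10·12) = 2/3.
e_ss = 10/K_v = 10/(2/3) = 15.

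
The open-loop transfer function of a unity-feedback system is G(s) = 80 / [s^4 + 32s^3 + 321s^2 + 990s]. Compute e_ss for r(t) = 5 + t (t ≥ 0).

Lowest-order denominator term is 990s, so the open loop has 1 pole at the origin → type 1 system. By superposition:
  • 5: tracked with zero error.
  • t: e_ss = 1/K_v with K_v=8/99 → 12.375.
Total e_ss = 12.375.

12.375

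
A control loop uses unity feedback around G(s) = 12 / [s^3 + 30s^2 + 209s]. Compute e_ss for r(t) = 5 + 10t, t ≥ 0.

1045/6

Factoring s from the denominator leaves a polynomial with constant term 209, so the system is type 1. Taking each input component in turn:
  • 5: tracked with zero error.
  • 10t: e_ss = 10/K_v with K_v=12/209 → 1045/6.
Total e_ss = 1045/6.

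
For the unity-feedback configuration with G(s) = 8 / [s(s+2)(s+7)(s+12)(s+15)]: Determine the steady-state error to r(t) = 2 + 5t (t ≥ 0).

1575

The open loop has one pole at the origin → type 1 system. By superposition:
  • 2: tracked with zero error.
  • 5t: e_ss = 5/K_v with K_v=1/315 → 1575.
Total e_ss = 1575.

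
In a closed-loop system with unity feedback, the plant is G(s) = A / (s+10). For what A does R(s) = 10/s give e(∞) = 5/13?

System type = 0 (no poles at s=0).
K_p = lim_{s→0} G(s) = A / (10) = 0.1·A.
e_ss = 10/(1 + K_p) = 5/13 ⇒ 1 + 0.1·A = 26 ⇒ A = 250.

250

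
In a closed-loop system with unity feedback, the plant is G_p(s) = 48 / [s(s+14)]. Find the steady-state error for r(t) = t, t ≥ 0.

System type = 1 (one pole at s=0).
K_v = lim_{s→0} s·G_p(s) = 48 / (14) = 24/7.
e_ss = 1/K_v = 1/(24/7) = 7/24.

7/24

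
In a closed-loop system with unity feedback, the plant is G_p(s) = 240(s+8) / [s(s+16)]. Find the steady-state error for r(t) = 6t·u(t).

The open loop has one pole at the origin → type 1 system.
K_v = lim_{s→0} s·G_p(s) = 240·8 / (16) = 120.
e_ss = 6/K_v = 6/120 = 0.05.

0.05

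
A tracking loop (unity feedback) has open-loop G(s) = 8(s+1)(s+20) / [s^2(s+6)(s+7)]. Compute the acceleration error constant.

80/21

The open loop has two poles at the origin → type 2 system.
K_a = lim_{s→0} s^2·G(s) = 8·1·20 / (6·7) = 80/21.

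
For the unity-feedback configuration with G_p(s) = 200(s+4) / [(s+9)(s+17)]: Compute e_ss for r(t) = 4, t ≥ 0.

612/953

The open loop has no poles at the origin → type 0 system.
K_p = lim_{s→0} G_p(s) = 200·4 / (9·17) = 800/153.
e_ss = 4/(1 + K_p) = 4/(953/153) = 612/953.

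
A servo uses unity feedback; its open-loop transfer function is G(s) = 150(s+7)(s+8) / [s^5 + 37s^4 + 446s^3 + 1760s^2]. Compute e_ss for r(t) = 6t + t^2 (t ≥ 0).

Lowest-order denominator term is 1760s^2, so the open loop has 2 poles at the origin → type 2 system. By superposition:
  • 6t: tracked with zero error.
  • t^2: e_ss = 2/K_a with K_a=105/22 → 44/105.
Total e_ss = 44/105.

44/105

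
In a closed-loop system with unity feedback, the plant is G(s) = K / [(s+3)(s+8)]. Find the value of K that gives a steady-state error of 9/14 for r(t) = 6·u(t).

System type = 0 (no poles at s=0).
K_p = lim_{s→0} G(s) = K / (3·8) = (1/24)·K.
e_ss = 6/(1 + K_p) = 9/14 ⇒ 1 + (1/24)·K = 28/3 ⇒ K = 200.

200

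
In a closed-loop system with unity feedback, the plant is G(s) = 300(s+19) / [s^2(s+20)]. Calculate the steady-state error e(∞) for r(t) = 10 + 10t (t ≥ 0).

The open loop has two poles at the origin → type 2 system. Taking each input component in turn:
  • 10: tracked with zero error.
  • 10t: tracked with zero error.
Total e_ss = 0.

0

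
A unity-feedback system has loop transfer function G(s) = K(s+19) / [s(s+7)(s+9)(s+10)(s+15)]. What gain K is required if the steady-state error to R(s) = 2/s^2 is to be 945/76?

80

System type = 1 (one pole at s=0).
K_v = lim_{s→0} s·G(s) = K·19 / (7·9·10·15) = (19/9450)·K.
e_ss = 2/K_v = 945/76 ⇒ K_v = 152/945 ⇒ K = (152/945)/(19/9450) = 80.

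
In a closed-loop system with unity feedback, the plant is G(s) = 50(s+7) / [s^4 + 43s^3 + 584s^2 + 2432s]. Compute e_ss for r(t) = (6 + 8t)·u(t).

The denominator has no term below 2432s — 1 pole at s=0, type 1. Treating each term separately:
  • 6: tracked with zero error.
  • 8t: e_ss = 8/K_v with K_v=175/1216 → 9728/175.
Total e_ss = 9728/175.

9728/175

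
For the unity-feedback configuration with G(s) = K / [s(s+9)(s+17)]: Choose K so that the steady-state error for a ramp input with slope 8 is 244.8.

5

System type = 1 (one pole at s=0).
K_v = lim_{s→0} s·G(s) = K / (9·17) = (1/153)·K.
e_ss = 8/K_v = 244.8 ⇒ K_v = 5/153 ⇒ K = (5/153)/(1/153) = 5.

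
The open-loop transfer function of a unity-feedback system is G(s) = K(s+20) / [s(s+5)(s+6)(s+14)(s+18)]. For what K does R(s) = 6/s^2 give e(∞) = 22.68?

100

One free integrator in G(s): this is a type 1 system.
K_v = lim_{s→0} s·G(s) = K·20 / (5·6·14·18) = (1/378)·K.
e_ss = 6/K_v = 22.68 ⇒ K_v = 50/189 ⇒ K = (50/189)/(1/378) = 100.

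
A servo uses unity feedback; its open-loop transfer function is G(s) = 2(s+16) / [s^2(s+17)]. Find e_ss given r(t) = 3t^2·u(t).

3.1875

The open loop has two poles at the origin → type 2 system.
K_a = lim_{s→0} s^2·G(s) = 2·16 / (17) = 32/17.
r(t) = 3t^2 gives R(s) = 6/s^3.
e_ss = 6/K_a = 6/(32/17) = 3.1875.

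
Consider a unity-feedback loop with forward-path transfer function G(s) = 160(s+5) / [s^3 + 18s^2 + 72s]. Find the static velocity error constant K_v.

Factoring s from the denominator leaves a polynomial with constant term 72, so the system is type 1.
K_v = lim_{s→0} s·G(s) = 160·5 / 72 = 100/9.

100/9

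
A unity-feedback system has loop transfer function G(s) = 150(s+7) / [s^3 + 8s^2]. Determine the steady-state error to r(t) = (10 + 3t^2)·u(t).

The denominator has no term below 8s^2 — 2 poles at s=0, type 2. Treating each term separately:
  • 10: tracked with zero error.
  • 3t^2: e_ss = 6/K_a with K_a=131.25 → 8/175.
Total e_ss = 8/175.

8/175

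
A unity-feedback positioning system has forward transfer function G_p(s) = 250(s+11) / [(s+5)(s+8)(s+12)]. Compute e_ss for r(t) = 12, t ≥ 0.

576/323

System type = 0 (no poles at s=0).
K_p = lim_{s→0} G_p(s) = 250·11 / (5·8·12) = 275/48.
e_ss = 12/(1 + K_p) = 12/(323/48) = 576/323.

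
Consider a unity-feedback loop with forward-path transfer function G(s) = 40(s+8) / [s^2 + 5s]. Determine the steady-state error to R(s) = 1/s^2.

1/64

Lowest-order denominator term is 5s, so the open loop has 1 pole at the origin → type 1 system.
K_v = lim_{s→0} s·G(s) = 40·8 / 5 = 64.
e_ss = 1/K_v = 1/64.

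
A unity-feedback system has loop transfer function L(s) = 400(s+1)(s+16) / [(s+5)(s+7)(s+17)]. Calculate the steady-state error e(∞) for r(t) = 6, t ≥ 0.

714/1399

The open loop has no poles at the origin → type 0 system.
K_p = lim_{s→0} L(s) = 400·1·16 / (5·7·17) = 1280/119.
e_ss = 6/(1 + K_p) = 6/(1399/119) = 714/1399.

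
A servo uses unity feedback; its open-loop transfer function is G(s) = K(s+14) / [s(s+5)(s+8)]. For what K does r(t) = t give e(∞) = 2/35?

One free integrator in G(s): this is a type 1 system.
K_v = lim_{s→0} s·G(s) = K·14 / (5·8) = 0.35·K.
e_ss = 1/K_v = 2/35 ⇒ K_v = 17.5 ⇒ K = 17.5/0.35 = 50.

50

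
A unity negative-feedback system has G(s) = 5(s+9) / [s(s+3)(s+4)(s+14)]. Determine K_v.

One free integrator in G(s): this is a type 1 system.
K_v = lim_{s→0} s·G(s) = 5·9 / (3·4·14) = 15/56.

15/56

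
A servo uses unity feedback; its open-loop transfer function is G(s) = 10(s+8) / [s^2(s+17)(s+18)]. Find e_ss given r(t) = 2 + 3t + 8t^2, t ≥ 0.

61.2

The open loop has two poles at the origin → type 2 system. Treating each term separately:
  • 2: tracked with zero error.
  • 3t: tracked with zero error.
  • 8t^2: e_ss = 16/K_a with K_a=40/153 → 61.2.
Total e_ss = 61.2.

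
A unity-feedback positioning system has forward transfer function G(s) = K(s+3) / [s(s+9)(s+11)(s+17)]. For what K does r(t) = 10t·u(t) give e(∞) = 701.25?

One free integrator in G(s): this is a type 1 system.
K_v = lim_{s→0} s·G(s) = K·3 / (9·11·17) = (1/561)·K.
e_ss = 10/K_v = 701.25 ⇒ K_v = 8/561 ⇒ K = (8/561)/(1/561) = 8.

8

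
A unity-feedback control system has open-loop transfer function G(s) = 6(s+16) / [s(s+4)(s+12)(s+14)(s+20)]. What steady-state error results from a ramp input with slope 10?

G(s) has one factor of s in the denominator, so the system is type 1.
K_v = lim_{s→0} s·G(s) = 6·16 / (4·12·14·20) = 1/140.
e_ss = 10/K_v = 10/(1/140) = 1400.

1400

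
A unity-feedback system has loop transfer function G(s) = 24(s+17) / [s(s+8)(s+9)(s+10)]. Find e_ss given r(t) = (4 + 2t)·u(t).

60/17

One free integrator in G(s): this is a type 1 system. By superposition:
  • 4: tracked with zero error.
  • 2t: e_ss = 2/K_v with K_v=17/30 → 60/17.
Total e_ss = 60/17.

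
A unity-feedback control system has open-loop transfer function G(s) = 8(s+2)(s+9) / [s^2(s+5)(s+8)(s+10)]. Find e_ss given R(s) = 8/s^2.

0

The open loop has two poles at the origin → type 2 system.
A type-2 system has K_v = ∞, so it tracks a ramp input with zero steady-state error.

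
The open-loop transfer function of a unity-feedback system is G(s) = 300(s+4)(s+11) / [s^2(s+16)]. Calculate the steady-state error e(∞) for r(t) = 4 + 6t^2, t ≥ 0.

4/275

The open loop has two poles at the origin → type 2 system. By superposition:
  • 4: tracked with zero error.
  • 6t^2: e_ss = 12/K_a with K_a=825 → 4/275.
Total e_ss = 4/275.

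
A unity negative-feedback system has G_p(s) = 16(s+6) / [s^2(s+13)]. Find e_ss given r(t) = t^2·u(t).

13/48

Two free integrators in G_p(s): this is a type 2 system.
K_a = lim_{s→0} s^2·G_p(s) = 16·6 / (13) = 96/13.
r(t) = t^2 gives R(s) = 2/s^3.
e_ss = 2/K_a = 2/(96/13) = 13/48.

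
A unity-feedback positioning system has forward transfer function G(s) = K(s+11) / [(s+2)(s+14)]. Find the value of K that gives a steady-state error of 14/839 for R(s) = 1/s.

The open loop has no poles at the origin → type 0 system.
K_p = lim_{s→0} G(s) = K·11 / (2·14) = (11/28)·K.
e_ss = 1/(1 + K_p) = 14/839 ⇒ 1 + (11/28)·K = 839/14 ⇒ K = 150.

150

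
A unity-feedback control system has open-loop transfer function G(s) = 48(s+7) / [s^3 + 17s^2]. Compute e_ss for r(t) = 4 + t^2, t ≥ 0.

17/168

The denominator has no term below 17s^2 — 2 poles at s=0, type 2. By superposition:
  • 4: tracked with zero error.
  • t^2: e_ss = 2/K_a with K_a=336/17 → 17/168.
Total e_ss = 17/168.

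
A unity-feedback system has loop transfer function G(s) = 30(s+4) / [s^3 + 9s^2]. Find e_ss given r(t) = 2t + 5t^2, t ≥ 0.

0.75

The denominator has no term below 9s^2 — 2 poles at s=0, type 2. Taking each input component in turn:
  • 2t: tracked with zero error.
  • 5t^2: e_ss = 10/K_a with K_a=40/3 → 0.75.
Total e_ss = 0.75.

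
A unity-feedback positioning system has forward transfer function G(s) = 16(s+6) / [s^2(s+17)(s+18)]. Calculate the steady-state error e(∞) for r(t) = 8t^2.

51

The open loop has two poles at the origin → type 2 system.
K_a = lim_{s→0} s^2·G(s) = 16·6 / (17·18) = 16/51.
r(t) = 8t^2 gives R(s) = 16/s^3.
e_ss = 16/K_a = 16/(16/51) = 51.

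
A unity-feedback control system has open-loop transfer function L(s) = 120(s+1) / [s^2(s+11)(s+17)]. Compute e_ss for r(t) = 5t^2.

Two free integrators in L(s): this is a type 2 system.
K_a = lim_{s→0} s^2·L(s) = 120·1 / (11·17) = 120/187.
r(t) = 5t^2 gives R(s) = 10/s^3.
e_ss = 10/K_a = 10/(120/187) = 187/12.

187/12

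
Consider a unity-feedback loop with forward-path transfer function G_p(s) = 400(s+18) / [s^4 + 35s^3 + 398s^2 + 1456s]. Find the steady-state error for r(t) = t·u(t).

91/450

Lowest-order denominator term is 1456s, so the open loop has 1 pole at the origin → type 1 system.
K_v = lim_{s→0} s·G_p(s) = 400·18 / 1456 = 450/91.
e_ss = 1/K_v = 1/(450/91) = 91/450.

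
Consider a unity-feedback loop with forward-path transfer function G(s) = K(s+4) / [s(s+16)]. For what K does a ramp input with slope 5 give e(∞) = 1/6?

System type = 1 (one pole at s=0).
K_v = lim_{s→0} s·G(s) = K·4 / (16) = 0.25·K.
e_ss = 5/K_v = 1/6 ⇒ K_v = 30 ⇒ K = 30/0.25 = 120.

120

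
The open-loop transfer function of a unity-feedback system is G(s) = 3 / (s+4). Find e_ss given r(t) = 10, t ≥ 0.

40/7

G(s) has no factors of s in the denominator, so the system is type 0.
K_p = lim_{s→0} G(s) = 3 / (4) = 0.75.
e_ss = 10/(1 + K_p) = 10/1.75 = 40/7.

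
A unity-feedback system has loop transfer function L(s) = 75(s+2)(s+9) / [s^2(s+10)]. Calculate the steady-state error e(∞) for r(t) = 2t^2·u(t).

4/135

L(s) has two factors of s in the denominator, so the system is type 2.
K_a = lim_{s→0} s^2·L(s) = 75·2·9 / (10) = 135.
r(t) = 2t^2 gives R(s) = 4/s^3.
e_ss = 4/K_a = 4/135.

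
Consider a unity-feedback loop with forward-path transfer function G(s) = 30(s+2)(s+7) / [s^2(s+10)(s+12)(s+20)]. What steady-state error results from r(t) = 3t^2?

240/7

System type = 2 (two poles at s=0).
K_a = lim_{s→0} s^2·G(s) = 30·2·7 / (10·12·20) = 0.175.
r(t) = 3t^2 gives R(s) = 6/s^3.
e_ss = 6/K_a = 6/0.175 = 240/7.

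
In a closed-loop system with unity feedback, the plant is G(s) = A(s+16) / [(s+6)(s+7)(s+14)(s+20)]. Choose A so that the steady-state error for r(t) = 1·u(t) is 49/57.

120

The open loop has no poles at the origin → type 0 system.
K_p = lim_{s→0} G(s) = A·16 / (6·7·14·20) = (1/735)·A.
e_ss = 1/(1 + K_p) = 49/57 ⇒ 1 + (1/735)·A = 57/49 ⇒ A = 120.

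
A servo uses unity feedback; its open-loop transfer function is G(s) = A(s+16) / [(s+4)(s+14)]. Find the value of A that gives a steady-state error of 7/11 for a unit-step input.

G(s) has no factors of s in the denominator, so the system is type 0.
K_p = lim_{s→0} G(s) = A·16 / (4·14) = (2/7)·A.
e_ss = 1/(1 + K_p) = 7/11 ⇒ 1 + (2/7)·A = 11/7 ⇒ A = 2.

2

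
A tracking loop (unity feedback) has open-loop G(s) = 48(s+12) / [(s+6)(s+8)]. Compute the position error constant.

12

G(s) has no factors of s in the denominator, so the system is type 0.
K_p = lim_{s→0} G(s) = 48·12 / (6·8) = 12.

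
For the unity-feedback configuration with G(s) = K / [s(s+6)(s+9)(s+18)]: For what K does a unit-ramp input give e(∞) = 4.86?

200

One free integrator in G(s): this is a type 1 system.
K_v = lim_{s→0} s·G(s) = K / (6·9·18) = (1/972)·K.
e_ss = 1/K_v = 4.86 ⇒ K_v = 50/243 ⇒ K = (50/243)/(1/972) = 200.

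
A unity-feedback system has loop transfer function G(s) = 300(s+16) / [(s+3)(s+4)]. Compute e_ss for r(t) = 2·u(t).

2/401

The open loop has no poles at the origin → type 0 system.
K_p = lim_{s→0} G(s) = 300·16 / (3·4) = 400.
e_ss = 2/(1 + K_p) = 2/401.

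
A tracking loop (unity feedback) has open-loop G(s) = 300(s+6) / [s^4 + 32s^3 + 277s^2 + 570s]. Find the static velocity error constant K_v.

Factoring s from the denominator leaves a polynomial with constant term 570, so the system is type 1.
K_v = lim_{s→0} s·G(s) = 300·6 / 570 = 60/19.

60/19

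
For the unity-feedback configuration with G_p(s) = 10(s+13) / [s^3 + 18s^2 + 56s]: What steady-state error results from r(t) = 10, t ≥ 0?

Factoring s from the denominator leaves a polynomial with constant term 56, so the system is type 1.
A type-1 system has K_p = ∞, so it tracks a step input with zero steady-state error.

0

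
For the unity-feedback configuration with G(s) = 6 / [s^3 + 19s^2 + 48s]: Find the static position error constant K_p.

infinity

K_p = lim_{s→0} G(s); with 1 pole at the origin the limit diverges, so K_p = ∞.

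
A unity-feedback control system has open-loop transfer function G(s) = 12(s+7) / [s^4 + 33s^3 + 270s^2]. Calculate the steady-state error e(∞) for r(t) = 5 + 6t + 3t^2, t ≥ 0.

135/7

The denominator has no term below 270s^2 — 2 poles at s=0, type 2. By superposition:
  • 5: tracked with zero error.
  • 6t: tracked with zero error.
  • 3t^2: e_ss = 6/K_a with K_a=14/45 → 135/7.
Total e_ss = 135/7.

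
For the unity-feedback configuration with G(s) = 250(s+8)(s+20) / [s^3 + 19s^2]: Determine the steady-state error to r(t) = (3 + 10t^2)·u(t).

The denominator has no term below 19s^2 — 2 poles at s=0, type 2. By superposition:
  • 3: tracked with zero error.
  • 10t^2: e_ss = 20/K_a with K_a=40000/19 → 0.0095.
Total e_ss = 0.0095.

0.0095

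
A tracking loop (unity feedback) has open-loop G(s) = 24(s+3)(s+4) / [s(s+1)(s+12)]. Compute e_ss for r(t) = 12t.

G(s) has one factor of s in the denominator, so the system is type 1.
K_v = lim_{s→0} s·G(s) = 24·3·4 / (1·12) = 24.
e_ss = 12/K_v = 12/24 = 0.5.

0.5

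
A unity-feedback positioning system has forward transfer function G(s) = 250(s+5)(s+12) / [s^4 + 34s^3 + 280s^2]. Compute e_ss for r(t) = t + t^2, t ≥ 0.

14/375

The denominator has no term below 280s^2 — 2 poles at s=0, type 2. Treating each term separately:
  • t: tracked with zero error.
  • t^2: e_ss = 2/K_a with K_a=375/7 → 14/375.
Total e_ss = 14/375.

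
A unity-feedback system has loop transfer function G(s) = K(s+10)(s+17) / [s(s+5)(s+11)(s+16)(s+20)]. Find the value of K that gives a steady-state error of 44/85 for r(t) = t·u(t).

200

One free integrator in G(s): this is a type 1 system.
K_v = lim_{s→0} s·G(s) = K·10·17 / (5·11·16·20) = (17/1760)·K.
e_ss = 1/K_v = 44/85 ⇒ K_v = 85/44 ⇒ K = (85/44)/(17/1760) = 200.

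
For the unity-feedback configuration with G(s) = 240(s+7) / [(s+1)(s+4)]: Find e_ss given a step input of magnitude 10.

10/421

The open loop has no poles at the origin → type 0 system.
K_p = lim_{s→0} G(s) = 240·7 / (1·4) = 420.
e_ss = 10/(1 + K_p) = 10/421.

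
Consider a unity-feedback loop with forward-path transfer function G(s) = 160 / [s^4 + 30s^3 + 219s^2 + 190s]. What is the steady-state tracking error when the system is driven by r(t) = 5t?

Lowest-order denominator term is 190s, so the open loop has 1 pole at the origin → type 1 system.
K_v = lim_{s→0} s·G(s) = 160 / 190 = 16/19.
e_ss = 5/K_v = 5/(16/19) = 5.9375.

5.9375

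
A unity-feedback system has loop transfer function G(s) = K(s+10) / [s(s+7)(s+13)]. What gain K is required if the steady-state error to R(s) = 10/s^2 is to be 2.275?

One free integrator in G(s): this is a type 1 system.
K_v = lim_{s→0} s·G(s) = K·10 / (7·13) = (10/91)·K.
e_ss = 10/K_v = 2.275 ⇒ K_v = 400/91 ⇒ K = (400/91)/(10/91) = 40.

40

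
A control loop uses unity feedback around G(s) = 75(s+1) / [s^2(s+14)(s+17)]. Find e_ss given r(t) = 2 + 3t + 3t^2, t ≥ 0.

G(s) has two factors of s in the denominator, so the system is type 2. Treating each term separately:
  • 2: tracked with zero error.
  • 3t: tracked with zero error.
  • 3t^2: e_ss = 6/K_a with K_a=75/238 → 19.04.
Total e_ss = 19.04.

19.04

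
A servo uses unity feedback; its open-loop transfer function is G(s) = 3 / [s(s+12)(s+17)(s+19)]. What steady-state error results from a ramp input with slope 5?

One free integrator in G(s): this is a type 1 system.
K_v = lim_{s→0} s·G(s) = 3 / (12·17·19) = 1/1292.
e_ss = 5/K_v = 5/(1/1292) = 6460.

6460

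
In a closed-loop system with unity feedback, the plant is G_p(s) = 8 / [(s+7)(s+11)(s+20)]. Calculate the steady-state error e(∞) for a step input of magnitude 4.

The open loop has no poles at the origin → type 0 system.
K_p = lim_{s→0} G_p(s) = 8 / (7·11·20) = 2/385.
e_ss = 4/(1 + K_p) = 4/(387/385) = 1540/387.

1540/387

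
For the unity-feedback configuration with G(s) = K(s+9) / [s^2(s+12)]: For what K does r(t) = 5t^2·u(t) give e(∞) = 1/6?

System type = 2 (two poles at s=0).
K_a = lim_{s→0} s^2·G(s) = K·9 / (12) = 0.75·K.
e_ss = 10/K_a = 1/6 ⇒ K_a = 60 ⇒ K = 60/0.75 = 80.

80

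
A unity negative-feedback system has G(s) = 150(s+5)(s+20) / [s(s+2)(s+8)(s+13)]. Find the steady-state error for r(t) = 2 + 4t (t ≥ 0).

104/1875

System type = 1 (one pole at s=0). Taking each input component in turn:
  • 2: tracked with zero error.
  • 4t: e_ss = 4/K_v with K_v=1875/26 → 104/1875.
Total e_ss = 104/1875.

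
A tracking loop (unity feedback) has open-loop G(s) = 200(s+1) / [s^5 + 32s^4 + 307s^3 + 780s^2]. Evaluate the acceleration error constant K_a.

Lowest-order denominator term is 780s^2, so the open loop has 2 poles at the origin → type 2 system.
K_a = lim_{s→0} s^2·G(s) = 200·1 / 780 = 10/39.

10/39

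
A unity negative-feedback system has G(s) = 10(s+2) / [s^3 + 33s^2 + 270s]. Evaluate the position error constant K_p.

infinity

K_p = lim_{s→0} G(s); with 1 pole at the origin the limit diverges, so K_p = ∞.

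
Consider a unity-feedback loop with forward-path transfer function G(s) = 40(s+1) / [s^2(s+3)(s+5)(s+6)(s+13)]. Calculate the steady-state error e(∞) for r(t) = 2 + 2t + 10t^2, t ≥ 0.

Two free integrators in G(s): this is a type 2 system. By superposition:
  • 2: tracked with zero error.
  • 2t: tracked with zero error.
  • 10t^2: e_ss = 20/K_a with K_a=4/117 → 585.
Total e_ss = 585.

585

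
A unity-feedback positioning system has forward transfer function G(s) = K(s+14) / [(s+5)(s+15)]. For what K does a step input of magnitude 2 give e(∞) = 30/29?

The open loop has no poles at the origin → type 0 system.
K_p = lim_{s→0} G(s) = K·14 / (5·15) = (14/75)·K.
e_ss = 2/(1 + K_p) = 30/29 ⇒ 1 + (14/75)·K = 29/15 ⇒ K = 5.

5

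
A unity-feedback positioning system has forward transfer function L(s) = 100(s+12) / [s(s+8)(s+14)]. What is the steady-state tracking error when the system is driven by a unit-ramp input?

L(s) has one factor of s in the denominator, so the system is type 1.
K_v = lim_{s→0} s·L(s) = 100·12 / (8·14) = 75/7.
e_ss = 1/K_v = 1/(75/7) = 7/75.

7/75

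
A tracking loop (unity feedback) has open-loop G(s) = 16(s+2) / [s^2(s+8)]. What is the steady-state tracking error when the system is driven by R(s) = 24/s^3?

G(s) has two factors of s in the denominator, so the system is type 2.
K_a = lim_{s→0} s^2·G(s) = 16·2 / (8) = 4.
r(t) = 12t^2 gives R(s) = 24/s^3.
e_ss = 24/K_a = 24/4 = 6.

6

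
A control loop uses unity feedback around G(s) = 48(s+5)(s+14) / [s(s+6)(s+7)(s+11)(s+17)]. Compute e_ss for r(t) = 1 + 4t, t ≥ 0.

System type = 1 (one pole at s=0). Treating each term separately:
  • 1: tracked with zero error.
  • 4t: e_ss = 4/K_v with K_v=80/187 → 9.35.
Total e_ss = 9.35.

9.35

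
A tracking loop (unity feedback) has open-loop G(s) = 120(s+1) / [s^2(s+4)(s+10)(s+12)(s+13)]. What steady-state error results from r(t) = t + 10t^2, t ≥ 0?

Two free integrators in G(s): this is a type 2 system. Taking each input component in turn:
  • t: tracked with zero error.
  • 10t^2: e_ss = 20/K_a with K_a=1/52 → 1040.
Total e_ss = 1040.

1040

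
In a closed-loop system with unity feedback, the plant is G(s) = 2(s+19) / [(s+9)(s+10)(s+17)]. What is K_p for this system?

19/765

G(s) has no factors of s in the denominator, so the system is type 0.
K_p = lim_{s→0} G(s) = 2·19 / (9·10·17) = 19/765.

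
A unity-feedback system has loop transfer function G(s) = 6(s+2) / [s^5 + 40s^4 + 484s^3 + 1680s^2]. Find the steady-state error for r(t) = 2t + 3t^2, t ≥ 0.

840

Lowest-order denominator term is 1680s^2, so the open loop has 2 poles at the origin → type 2 system. By superposition:
  • 2t: tracked with zero error.
  • 3t^2: e_ss = 6/K_a with K_a=1/140 → 840.
Total e_ss = 840.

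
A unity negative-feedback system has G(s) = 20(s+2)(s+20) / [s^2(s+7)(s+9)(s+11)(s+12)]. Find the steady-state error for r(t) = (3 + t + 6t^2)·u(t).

124.74

The open loop has two poles at the origin → type 2 system. By superposition:
  • 3: tracked with zero error.
  • t: tracked with zero error.
  • 6t^2: e_ss = 12/K_a with K_a=200/2079 → 124.74.
Total e_ss = 124.74.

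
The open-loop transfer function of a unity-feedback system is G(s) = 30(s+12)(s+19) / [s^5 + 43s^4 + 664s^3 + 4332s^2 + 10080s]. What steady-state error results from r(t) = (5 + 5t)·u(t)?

The denominator has no term below 10080s — 1 pole at s=0, type 1. By superposition:
  • 5: tracked with zero error.
  • 5t: e_ss = 5/K_v with K_v=19/28 → 140/19.
Total e_ss = 140/19.

140/19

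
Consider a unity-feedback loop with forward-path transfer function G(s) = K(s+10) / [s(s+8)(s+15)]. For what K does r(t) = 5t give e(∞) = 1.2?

System type = 1 (one pole at s=0).
K_v = lim_{s→0} s·G(s) = K·10 / (8·15) = (1/12)·K.
e_ss = 5/K_v = 1.2 ⇒ K_v = 25/6 ⇒ K = (25/6)/(1/12) = 50.

50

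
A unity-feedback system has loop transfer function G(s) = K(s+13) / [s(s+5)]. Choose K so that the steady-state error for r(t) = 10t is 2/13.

One free integrator in G(s): this is a type 1 system.
K_v = lim_{s→0} s·G(s) = K·13 / (5) = 2.6·K.
e_ss = 10/K_v = 2/13 ⇒ K_v = 65 ⇒ K = 65/2.6 = 25.

25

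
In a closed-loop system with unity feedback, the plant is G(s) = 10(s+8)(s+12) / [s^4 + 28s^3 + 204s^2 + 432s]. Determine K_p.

infinity

K_p = lim_{s→0} G(s); with 1 pole at the origin the limit diverges, so K_p = ∞.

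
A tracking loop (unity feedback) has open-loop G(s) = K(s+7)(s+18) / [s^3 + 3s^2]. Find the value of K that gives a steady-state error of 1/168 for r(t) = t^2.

The denominator has no term below 3s^2 — 2 poles at s=0, type 2.
K_a = lim_{s→0} s^2·G(s) = K·7·18 / 3 = 42·K.
e_ss = 2/K_a = 1/168 ⇒ K_a = 336 ⇒ K = 336/42 = 8.

8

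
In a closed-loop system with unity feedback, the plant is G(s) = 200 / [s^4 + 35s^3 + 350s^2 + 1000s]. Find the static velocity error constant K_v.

0.2

Factoring s from the denominator leaves a polynomial with constant term 1000, so the system is type 1.
K_v = lim_{s→0} s·G(s) = 200 / 1000 = 0.2.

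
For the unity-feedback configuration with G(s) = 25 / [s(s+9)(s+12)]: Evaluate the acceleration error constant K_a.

One free integrator in G(s): this is a type 1 system.
K_a = lim_{s→0} s^2·G(s) = 0 (the extra factor of s kills the finite limit).

0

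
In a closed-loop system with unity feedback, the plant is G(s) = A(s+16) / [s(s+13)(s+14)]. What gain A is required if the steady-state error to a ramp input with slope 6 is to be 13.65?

The open loop has one pole at the origin → type 1 system.
K_v = lim_{s→0} s·G(s) = A·16 / (13·14) = (8/91)·A.
e_ss = 6/K_v = 13.65 ⇒ K_v = 40/91 ⇒ A = (40/91)/(8/91) = 5.

5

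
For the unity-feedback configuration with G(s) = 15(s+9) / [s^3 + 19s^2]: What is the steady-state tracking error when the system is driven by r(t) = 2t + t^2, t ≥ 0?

38/135

Factoring s^2 from the denominator leaves a polynomial with constant term 19, so the system is type 2. By superposition:
  • 2t: tracked with zero error.
  • t^2: e_ss = 2/K_a with K_a=135/19 → 38/135.
Total e_ss = 38/135.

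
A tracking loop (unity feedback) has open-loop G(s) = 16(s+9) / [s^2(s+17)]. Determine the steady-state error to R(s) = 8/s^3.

17/18

Two free integrators in G(s): this is a type 2 system.
K_a = lim_{s→0} s^2·G(s) = 16·9 / (17) = 144/17.
r(t) = 4t^2 gives R(s) = 8/s^3.
e_ss = 8/K_a = 8/(144/17) = 17/18.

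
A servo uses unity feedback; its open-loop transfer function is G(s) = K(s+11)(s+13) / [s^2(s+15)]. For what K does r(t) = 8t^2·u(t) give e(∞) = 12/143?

20

The open loop has two poles at the origin → type 2 system.
K_a = lim_{s→0} s^2·G(s) = K·11·13 / (15) = (143/15)·K.
e_ss = 16/K_a = 12/143 ⇒ K_a = 572/3 ⇒ K = (572/3)/(143/15) = 20.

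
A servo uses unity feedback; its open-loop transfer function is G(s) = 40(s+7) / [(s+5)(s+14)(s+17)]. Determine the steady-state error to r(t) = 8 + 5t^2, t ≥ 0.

infinity

G(s) has no factors of s in the denominator, so the system is type 0. By superposition:
  • 8: e_ss = 8/(1+K_p) with K_p=4/17 → 136/21.
  • 5t^2: a type-0 system cannot track it, e_ss → ∞.
The unbounded component dominates.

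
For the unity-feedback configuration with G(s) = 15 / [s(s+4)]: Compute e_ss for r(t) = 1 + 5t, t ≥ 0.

4/3

System type = 1 (one pole at s=0). Treating each term separately:
  • 1: tracked with zero error.
  • 5t: e_ss = 5/K_v with K_v=3.75 → 4/3.
Total e_ss = 4/3.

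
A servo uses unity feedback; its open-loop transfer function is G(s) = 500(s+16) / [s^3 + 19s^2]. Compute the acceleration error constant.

Lowest-order denominator term is 19s^2, so the open loop has 2 poles at the origin → type 2 system.
K_a = lim_{s→0} s^2·G(s) = 500·16 / 19 = 8000/19.

8000/19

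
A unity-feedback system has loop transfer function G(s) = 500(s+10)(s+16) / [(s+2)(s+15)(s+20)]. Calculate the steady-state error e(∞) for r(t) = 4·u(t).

12/403

System type = 0 (no poles at s=0).
K_p = lim_{s→0} G(s) = 500·10·16 / (2·15·20) = 400/3.
e_ss = 4/(1 + K_p) = 4/(403/3) = 12/403.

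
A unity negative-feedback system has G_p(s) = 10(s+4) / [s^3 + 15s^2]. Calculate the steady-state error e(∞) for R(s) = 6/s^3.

2.25

The denominator has no term below 15s^2 — 2 poles at s=0, type 2.
K_a = lim_{s→0} s^2·G_p(s) = 10·4 / 15 = 8/3.
r(t) = 3t^2 gives R(s) = 6/s^3.
e_ss = 6/K_a = 6/(8/3) = 2.25.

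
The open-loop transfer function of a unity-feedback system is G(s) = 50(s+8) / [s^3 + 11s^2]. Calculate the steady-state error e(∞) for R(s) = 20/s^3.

0.55

Factoring s^2 from the denominator leaves a polynomial with constant term 11, so the system is type 2.
K_a = lim_{s→0} s^2·G(s) = 50·8 / 11 = 400/11.
r(t) = 10t^2 gives R(s) = 20/s^3.
e_ss = 20/K_a = 20/(400/11) = 0.55.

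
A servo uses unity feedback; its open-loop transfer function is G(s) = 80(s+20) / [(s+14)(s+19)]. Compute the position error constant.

800/133

G(s) has no factors of s in the denominator, so the system is type 0.
K_p = lim_{s→0} G(s) = 80·20 / (14·19) = 800/133.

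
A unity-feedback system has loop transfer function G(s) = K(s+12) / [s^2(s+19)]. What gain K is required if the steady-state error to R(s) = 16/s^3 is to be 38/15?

10

The open loop has two poles at the origin → type 2 system.
K_a = lim_{s→0} s^2·G(s) = K·12 / (19) = (12/19)·K.
e_ss = 16/K_a = 38/15 ⇒ K_a = 120/19 ⇒ K = (120/19)/(12/19) = 10.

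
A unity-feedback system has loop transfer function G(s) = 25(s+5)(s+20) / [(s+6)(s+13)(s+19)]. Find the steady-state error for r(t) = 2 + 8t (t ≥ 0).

infinity

System type = 0 (no poles at s=0). Treating each term separately:
  • 2: e_ss = 2/(1+K_p) with K_p=1250/741 → 1482/1991.
  • 8t: a type-0 system cannot track it, e_ss → ∞.
The unbounded component dominates.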